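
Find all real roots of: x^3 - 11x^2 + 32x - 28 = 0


Let p(x) = x^3 - 11x^2 + 32x - 28. By the rational root theorem (leading coefficient 1), any rational root is an integer divisor of 28: try ±1, ±2, ... in turn.
Test x = 1: value = -6 ≠ 0.
Test x = -1: value = -72 ≠ 0.
Test x = 2: value = 0 ✓, so (x - 2) is a factor.
Synthetic division by (x - 2): bring down 1; 1(2) - 11 = -9; (-9)(2) + 32 = 14; 14(2) - 28 = 0 → quotient x^2 - 9x + 14, remainder 0.
Solve the quadratic x^2 - 9x + 14 = 0: discriminant = (-9)^2 - 4(1)(14) = 81 - 56 = 25.
sqrt(25) = 5, so x = (9 ± 5)/2: x = 7 or x = 2.

x = 2 (multiplicity 2), x = 7


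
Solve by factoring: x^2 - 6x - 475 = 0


We need two numbers that multiply to -475 and add to -6.
Those numbers are -25 and 19 (since (-25) * 19 = -475 and (-25) + 19 = -6).
So x^2 - 6x - 475 = (x - 25)(x + 19) = 0
Setting each factor to zero: x = 25 or x = -19

x = -19, x = 25


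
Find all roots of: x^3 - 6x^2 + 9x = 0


The constant term is 0, so x = 0 is a root. Factor out x:
  x^2 - 6x + 9 = 0
Solve the quadratic x^2 - 6x + 9 = 0: discriminant = (-6)^2 - 4(1)(9) = 36 - 36 = 0.
Discriminant = 0, so a double root: x = 6/2 = 3.
Collecting all roots found:

x = 0, x = 3 (multiplicity 2)


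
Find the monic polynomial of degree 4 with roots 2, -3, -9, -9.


A monic polynomial with roots 2, -3, -9, -9 is:
p(x) = (x - 2)(x + 3)(x + 9)(x + 9)
After multiplying by (x - 2): x - 2
After multiplying by (x + 3): x^2 + x - 6
After multiplying by (x + 9): x^3 + 10x^2 + 3x - 54
After multiplying by (x + 9): x^4 + 19x^3 + 93x^2 - 27x - 486

x^4 + 19x^3 + 93x^2 - 27x - 486


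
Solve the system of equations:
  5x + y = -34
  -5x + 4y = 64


Using Cramer's rule:
Determinant D = (5)(4) - (-5)(1) = 20 + 5 = 25
Dx = (-34)(4) - (64)(1) = -136 - 64 = -200
Dy = (5)(64) - (-5)(-34) = 320 - 170 = 150
x = Dx/D = -200/25 = -8
y = Dy/D = 150/25 = 6

x = -8, y = 6


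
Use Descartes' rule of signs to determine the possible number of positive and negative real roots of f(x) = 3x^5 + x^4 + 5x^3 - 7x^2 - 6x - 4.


Descartes' rule of signs:

For positive roots, count sign changes in f(x) = 3x^5 + x^4 + 5x^3 - 7x^2 - 6x - 4:
Signs of coefficients: +, +, +, -, -, -
Number of sign changes: 1
Possible positive real roots: 1

For negative roots, examine f(-x) = -3x^5 + x^4 - 5x^3 - 7x^2 + 6x - 4:
Signs of coefficients: -, +, -, -, +, -
Number of sign changes: 4
Possible negative real roots: 4, 2, 0

Positive roots: 1; Negative roots: 4 or 2 or 0


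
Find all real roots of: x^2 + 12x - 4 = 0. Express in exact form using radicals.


Using the quadratic formula: x = (-b ± sqrt(b^2 - 4ac)) / (2a)
Here a = 1, b = 12, c = -4
Discriminant = b^2 - 4ac = 12^2 - 4(1)(-4) = 144 + 16 = 160
Since discriminant = 160 > 0, there are two real roots.
x = (-12 ± 4*sqrt(10)) / 2
Simplifying: x = -6 ± 2*sqrt(10)
Numerically: x ≈ 0.3246 or x ≈ -12.3246

x = -6 + 2*sqrt(10) or x = -6 - 2*sqrt(10)


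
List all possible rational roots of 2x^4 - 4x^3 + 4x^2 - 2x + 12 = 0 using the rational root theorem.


Rational root theorem: possible roots are ±p/q where:
  p divides the constant term (12): p ∈ {1, 2, 3, 4, 6, 12}
  q divides the leading coefficient (2): q ∈ {1, 2}

All possible rational roots: -12, -6, -4, -3, -2, -3/2, -1, -1/2, 1/2, 1, 3/2, 2, 3, 4, 6, 12

-12, -6, -4, -3, -2, -3/2, -1, -1/2, 1/2, 1, 3/2, 2, 3, 4, 6, 12


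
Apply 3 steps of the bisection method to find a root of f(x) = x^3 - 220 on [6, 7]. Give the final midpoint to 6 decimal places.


f(x) = x^3 - 220
f(6) = -4 < 0
f(7) = 123 > 0

Step 1: midpoint = (6.000000 + 7.000000)/2 = 6.500000
  f(6.500000) = 54.625000
  f(mid) > 0, so root is in [6.000000, 6.500000]

Step 2: midpoint = (6.000000 + 6.500000)/2 = 6.250000
  f(6.250000) = 24.140625
  f(mid) > 0, so root is in [6.000000, 6.250000]

Step 3: midpoint = (6.000000 + 6.250000)/2 = 6.125000
  f(6.125000) = 9.783203
  f(mid) > 0, so root is in [6.000000, 6.125000]

midpoint = 6.125000


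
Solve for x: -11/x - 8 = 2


Subtract -8 from both sides: -11/x = 10
Multiply both sides by x: -11 = 10 * x
Divide by 10: x = -11/10

x = -11/10


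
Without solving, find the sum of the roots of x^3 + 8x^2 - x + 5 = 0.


By Vieta's formulas for x^3 + bx^2 + cx + d = 0:
  r1 + r2 + r3 = -b/a = -8
  r1*r2 + r1*r3 + r2*r3 = c/a = -1
  r1*r2*r3 = -d/a = -5


Sum = -8


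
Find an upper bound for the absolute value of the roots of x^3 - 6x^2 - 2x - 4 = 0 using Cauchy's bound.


Cauchy's bound: all roots r satisfy |r| <= 1 + max(|a_i/a_n|) for i = 0,...,n-1
where a_n is the leading coefficient.

Coefficients: [1, -6, -2, -4]
Leading coefficient a_n = 1
Ratios |a_i/a_n|: 6, 2, 4
Maximum ratio: 6
Cauchy's bound: |r| <= 1 + 6 = 7

Upper bound = 7


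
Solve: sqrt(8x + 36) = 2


Square both sides: 8x + 36 = 2^2 = 4
8x = 4 - 36 = -32
x = -4
Check: sqrt(8*(-4) + 36) = sqrt(4) = 2 ✓

x = -4


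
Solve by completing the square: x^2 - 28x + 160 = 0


Start: x^2 - 28x + 160 = 0
Move constant: x^2 - 28x = -160
Half of -28 is -14, squared is 196
Add 196 to both sides: x^2 - 28x + 196 = 36
(x - 14)^2 = 36
x - 14 = ±6
x = 14 + 6 = 20 or x = 14 - 6 = 8

x = 8, x = 20


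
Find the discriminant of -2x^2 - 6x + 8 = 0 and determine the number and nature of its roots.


For ax^2 + bx + c = 0, discriminant D = b^2 - 4ac
Here a = -2, b = -6, c = 8
D = (-6)^2 - 4(-2)(8) = 36 + 64 = 100

D = 100 > 0 and is a perfect square (sqrt = 10)
The equation has 2 distinct real rational roots.

Discriminant = 100, 2 distinct real rational roots


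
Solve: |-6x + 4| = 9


An absolute value equation |expr| = 9 gives two cases:
Case 1: -6x + 4 = 9
  -6x = 5, so x = -5/6
Case 2: -6x + 4 = -9
  -6x = -13, so x = 13/6

x = -5/6, x = 13/6


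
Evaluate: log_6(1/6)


We need the exponent such that 6^? = 1/6
6^(-1) = 1/6^1 = 1/6
Therefore log_6(1/6) = -1

-1


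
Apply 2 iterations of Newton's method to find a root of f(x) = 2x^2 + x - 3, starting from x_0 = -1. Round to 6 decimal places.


Newton's method: x_(n+1) = x_n - f(x_n)/f'(x_n)
f(x) = 2x^2 + x - 3
f'(x) = 4x + 1

Iteration 1:
  f(-1.000000) = -2.000000
  f'(-1.000000) = -3.000000
  x_1 = -1.000000 - (-2.000000)/(-3.000000) = -1.666667

Iteration 2:
  f(-1.666667) = 0.888889
  f'(-1.666667) = -5.666667
  x_2 = -1.666667 - (0.888889)/(-5.666667) = -1.509804

x_2 = -1.509804


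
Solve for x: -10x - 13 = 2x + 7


Starting with: -10x - 13 = 2x + 7
Move all x terms to left: (-10 - 2)x = 7 + 13
Simplify: -12x = 20
Divide both sides by -12: x = -5/3

x = -5/3


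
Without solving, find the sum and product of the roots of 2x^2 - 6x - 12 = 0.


By Vieta's formulas for ax^2 + bx + c = 0:
  Sum of roots = -b/a
  Product of roots = c/a

Here a = 2, b = -6, c = -12
Sum = -(-6)/2 = 3
Product = -12/2 = -6

Sum = 3, Product = -6


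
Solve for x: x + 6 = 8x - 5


Starting with: x + 6 = 8x - 5
Move all x terms to left: (1 - 8)x = -5 - 6
Simplify: -7x = -11
Divide both sides by -7: x = 11/7

x = 11/7


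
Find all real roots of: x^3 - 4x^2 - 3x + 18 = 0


Let p(x) = x^3 - 4x^2 - 3x + 18. By the rational root theorem (leading coefficient 1), any rational root is an integer divisor of 18: try ±1, ±2, ... in turn.
Test x = 1: value = 12 ≠ 0.
Test x = -1: value = 16 ≠ 0.
Test x = 2: value = 4 ≠ 0.
Test x = -2: value = 0 ✓, so (x + 2) is a factor.
Synthetic division by (x + 2): bring down 1; 1(-2) - 4 = -6; (-6)(-2) - 3 = 9; 9(-2) + 18 = 0 → quotient x^2 - 6x + 9, remainder 0.
Solve the quadratic x^2 - 6x + 9 = 0: discriminant = (-6)^2 - 4(1)(9) = 36 - 36 = 0.
Discriminant = 0, so a double root: x = 6/2 = 3.

x = -2, x = 3 (multiplicity 2)


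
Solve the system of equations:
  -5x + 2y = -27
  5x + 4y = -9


Using Cramer's rule:
Determinant D = (-5)(4) - (5)(2) = -20 - 10 = -30
Dx = (-27)(4) - (-9)(2) = -108 + 18 = -90
Dy = (-5)(-9) - (5)(-27) = 45 + 135 = 180
x = Dx/D = -90/-30 = 3
y = Dy/D = 180/-30 = -6

x = 3, y = -6


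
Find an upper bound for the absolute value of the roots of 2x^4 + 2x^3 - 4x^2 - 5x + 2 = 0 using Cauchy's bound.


Cauchy's bound: all roots r satisfy |r| <= 1 + max(|a_i/a_n|) for i = 0,...,n-1
where a_n is the leading coefficient.

Coefficients: [2, 2, -4, -5, 2]
Leading coefficient a_n = 2
Ratios |a_i/a_n|: 1, 2, 5/2, 1
Maximum ratio: 5/2
Cauchy's bound: |r| <= 1 + 5/2 = 7/2

Upper bound = 7/2


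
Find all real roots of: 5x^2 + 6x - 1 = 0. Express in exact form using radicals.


Using the quadratic formula: x = (-b ± sqrt(b^2 - 4ac)) / (2a)
Here a = 5, b = 6, c = -1
Discriminant = b^2 - 4ac = 6^2 - 4(5)(-1) = 36 + 20 = 56
Since discriminant = 56 > 0, there are two real roots.
x = (-6 ± 2*sqrt(14)) / 10
Simplifying: x = (-3 ± sqrt(14)) / 5
Numerically: x ≈ 0.1483 or x ≈ -1.3483

x = (-3 + sqrt(14)) / 5 or x = (-3 - sqrt(14)) / 5


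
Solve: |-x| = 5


An absolute value equation |expr| = 5 gives two cases:
Case 1: -x = 5
  -x = 5, so x = -5
Case 2: -x = -5
  -x = -5, so x = 5

x = -5, x = 5


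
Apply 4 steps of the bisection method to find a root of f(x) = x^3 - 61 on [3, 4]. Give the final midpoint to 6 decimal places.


f(x) = x^3 - 61
f(3) = -34 < 0
f(4) = 3 > 0

Step 1: midpoint = (3.000000 + 4.000000)/2 = 3.500000
  f(3.500000) = -18.125000
  f(mid) < 0, so root is in [3.500000, 4.000000]

Step 2: midpoint = (3.500000 + 4.000000)/2 = 3.750000
  f(3.750000) = -8.265625
  f(mid) < 0, so root is in [3.750000, 4.000000]

Step 3: midpoint = (3.750000 + 4.000000)/2 = 3.875000
  f(3.875000) = -2.814453
  f(mid) < 0, so root is in [3.875000, 4.000000]

Step 4: midpoint = (3.875000 + 4.000000)/2 = 3.937500
  f(3.937500) = 0.046631
  f(mid) > 0, so root is in [3.875000, 3.937500]

midpoint = 3.937500


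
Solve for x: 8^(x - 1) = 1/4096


Express both sides with the same base.
1/4096 = 8^(-4)
Since the bases match, equate exponents: x - 1 = -4
So x = -4 - (-1) = -3

x = -3


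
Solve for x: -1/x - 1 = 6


Subtract -1 from both sides: -1/x = 7
Multiply both sides by x: -1 = 7 * x
Divide by 7: x = -1/7

x = -1/7


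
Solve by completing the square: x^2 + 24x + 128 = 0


Start: x^2 + 24x + 128 = 0
Move constant: x^2 + 24x = -128
Half of 24 is 12, squared is 144
Add 144 to both sides: x^2 + 24x + 144 = 16
(x + 12)^2 = 16
x + 12 = ±4
x = -12 + 4 = -8 or x = -12 - 4 = -16

x = -16, x = -8


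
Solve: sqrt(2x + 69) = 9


Square both sides: 2x + 69 = 9^2 = 81
2x = 81 - 69 = 12
x = 6
Check: sqrt(2*6 + 69) = sqrt(81) = 9 ✓

x = 6


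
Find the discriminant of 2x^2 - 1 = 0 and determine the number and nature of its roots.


For ax^2 + bx + c = 0, discriminant D = b^2 - 4ac
Here a = 2, b = 0, c = -1
D = (0)^2 - 4(2)(-1) = 0 + 8 = 8

D = 8 > 0 but not a perfect square
The equation has 2 distinct real irrational roots.

Discriminant = 8, 2 distinct real irrational roots


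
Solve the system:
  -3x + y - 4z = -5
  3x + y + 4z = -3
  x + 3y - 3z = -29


Using Cramer's rule. Expand each determinant along the first row.
D  = (-3)*[1*(-3) - 4*3] - 1*[3*(-3) - 4*1] + (-4)*[3*3 - 1*1]
  = (-3)*(-15) - 1*(-13) + (-4)*(8) = 26
Dx = (-5)*[1*(-3) - 4*3] - 1*[(-3)*(-3) - 4*(-29)] + (-4)*[(-3)*3 - 1*(-29)]
  = (-5)*(-15) - 1*(125) + (-4)*(20) = -130
Dy = (-3)*[(-3)*(-3) - 4*(-29)] - (-5)*[3*(-3) - 4*1] + (-4)*[3*(-29) - (-3)*1]
  = (-3)*(125) - (-5)*(-13) + (-4)*(-84) = -104
Dz = (-3)*[1*(-29) - (-3)*3] - 1*[3*(-29) - (-3)*1] + (-5)*[3*3 - 1*1]
  = (-3)*(-20) - 1*(-84) + (-5)*(8) = 104
x = Dx/D = -130/26 = -5, y = Dy/D = -104/26 = -4, z = Dz/D = 104/26 = 4
Check eq1: (-3)(-5) + (1)(-4) + (-4)(4) = -5 = -5 ✓
Check eq2: (3)(-5) + (1)(-4) + (4)(4) = -3 = -3 ✓
Check eq3: (1)(-5) + (3)(-4) + (-3)(4) = -29 = -29 ✓

x = -5, y = -4, z = 4


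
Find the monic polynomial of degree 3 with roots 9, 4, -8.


A monic polynomial with roots 9, 4, -8 is:
p(x) = (x - 9)(x - 4)(x + 8)
After multiplying by (x - 9): x - 9
After multiplying by (x - 4): x^2 - 13x + 36
After multiplying by (x + 8): x^3 - 5x^2 - 68x + 288

x^3 - 5x^2 - 68x + 288


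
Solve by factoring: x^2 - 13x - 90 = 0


We need two numbers that multiply to -90 and add to -13.
Those numbers are 5 and -18 (since 5 * (-18) = -90 and 5 + (-18) = -13).
So x^2 - 13x - 90 = (x + 5)(x - 18) = 0
Setting each factor to zero: x = -5 or x = 18

x = -5, x = 18


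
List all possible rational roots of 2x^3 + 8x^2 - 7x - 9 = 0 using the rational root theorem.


Rational root theorem: possible roots are ±p/q where:
  p divides the constant term (-9): p ∈ {1, 3, 9}
  q divides the leading coefficient (2): q ∈ {1, 2}

All possible rational roots: -9, -9/2, -3, -3/2, -1, -1/2, 1/2, 1, 3/2, 3, 9/2, 9

-9, -9/2, -3, -3/2, -1, -1/2, 1/2, 1, 3/2, 3, 9/2, 9


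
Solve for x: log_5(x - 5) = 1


Convert to exponential form: x - 5 = 5^1 = 5
x = 5 + 5 = 10
Check: log_5(10 - 5) = log_5(5) = log_5(5) = 1 ✓

x = 10


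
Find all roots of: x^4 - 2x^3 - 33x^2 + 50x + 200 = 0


Let p(x) = x^4 - 2x^3 - 33x^2 + 50x + 200. By the rational root theorem (leading coefficient 1), any rational root is an integer divisor of 200: try ±1, ±2, ... in turn.
Test x = 1: value = 216 ≠ 0.
Test x = -1: value = 120 ≠ 0.
Test x = 2: value = 168 ≠ 0.
Test x = -2: value = 0 ✓, so (x + 2) is a factor.
Synthetic division by (x + 2): bring down 1; 1(-2) - 2 = -4; (-4)(-2) - 33 = -25; (-25)(-2) + 50 = 100; 100(-2) + 200 = 0 → quotient x^3 - 4x^2 - 25x + 100, remainder 0.
Continue with the quotient x^3 - 4x^2 - 25x + 100 (candidates must divide 100; re-test x = -2 first in case it repeats).
Test x = -2: value = 126 ≠ 0.
Test x = 4: value = 0 ✓, so (x - 4) is a factor.
Synthetic division by (x - 4): bring down 1; 1(4) - 4 = 0; 0(4) - 25 = -25; (-25)(4) + 100 = 0 → quotient x^2 - 25, remainder 0.
Solve the quadratic x^2 - 25 = 0: discriminant = 0^2 - 4(1)(-25) = 0 + 100 = 100.
sqrt(100) = 10, so x = (0 ± 10)/2: x = 5 or x = -5.
Collecting all roots found:

x = -5, x = -2, x = 4, x = 5


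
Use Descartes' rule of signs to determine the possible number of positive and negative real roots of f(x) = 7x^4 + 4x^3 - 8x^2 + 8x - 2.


Descartes' rule of signs:

For positive roots, count sign changes in f(x) = 7x^4 + 4x^3 - 8x^2 + 8x - 2:
Signs of coefficients: +, +, -, +, -
Number of sign changes: 3
Possible positive real roots: 3, 1

For negative roots, examine f(-x) = 7x^4 - 4x^3 - 8x^2 - 8x - 2:
Signs of coefficients: +, -, -, -, -
Number of sign changes: 1
Possible negative real roots: 1

Positive roots: 3 or 1; Negative roots: 1


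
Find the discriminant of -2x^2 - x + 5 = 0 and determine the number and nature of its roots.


For ax^2 + bx + c = 0, discriminant D = b^2 - 4ac
Here a = -2, b = -1, c = 5
D = (-1)^2 - 4(-2)(5) = 1 + 40 = 41

D = 41 > 0 but not a perfect square
The equation has 2 distinct real irrational roots.

Discriminant = 41, 2 distinct real irrational roots


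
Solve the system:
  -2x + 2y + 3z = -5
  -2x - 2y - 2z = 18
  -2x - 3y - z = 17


Using Cramer's rule. Expand each determinant along the first row.
D  = (-2)*[(-2)*(-1) - (-2)*(-3)] - 2*[(-2)*(-1) - (-2)*(-2)] + 3*[(-2)*(-3) - (-2)*(-2)]
  = (-2)*(-4) - 2*(-2) + 3*(2) = 18
Dx = (-5)*[(-2)*(-1) - (-2)*(-3)] - 2*[18*(-1) - (-2)*17] + 3*[18*(-3) - (-2)*17]
  = (-5)*(-4) - 2*(16) + 3*(-20) = -72
Dy = (-2)*[18*(-1) - (-2)*17] - (-5)*[(-2)*(-1) - (-2)*(-2)] + 3*[(-2)*17 - 18*(-2)]
  = (-2)*(16) - (-5)*(-2) + 3*(2) = -36
Dz = (-2)*[(-2)*17 - 18*(-3)] - 2*[(-2)*17 - 18*(-2)] + (-5)*[(-2)*(-3) - (-2)*(-2)]
  = (-2)*(20) - 2*(2) + (-5)*(2) = -54
x = Dx/D = -72/18 = -4, y = Dy/D = -36/18 = -2, z = Dz/D = -54/18 = -3
Check eq1: (-2)(-4) + (2)(-2) + (3)(-3) = -5 = -5 ✓
Check eq2: (-2)(-4) + (-2)(-2) + (-2)(-3) = 18 = 18 ✓
Check eq3: (-2)(-4) + (-3)(-2) + (-1)(-3) = 17 = 17 ✓

x = -4, y = -2, z = -3


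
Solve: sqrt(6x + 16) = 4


Square both sides: 6x + 16 = 4^2 = 16
6x = 16 - 16 = 0
x = 0
Check: sqrt(6*0 + 16) = sqrt(16) = 4 ✓

x = 0


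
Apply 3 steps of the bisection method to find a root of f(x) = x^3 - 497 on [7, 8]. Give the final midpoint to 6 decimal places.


f(x) = x^3 - 497
f(7) = -154 < 0
f(8) = 15 > 0

Step 1: midpoint = (7.000000 + 8.000000)/2 = 7.500000
  f(7.500000) = -75.125000
  f(mid) < 0, so root is in [7.500000, 8.000000]

Step 2: midpoint = (7.500000 + 8.000000)/2 = 7.750000
  f(7.750000) = -31.515625
  f(mid) < 0, so root is in [7.750000, 8.000000]

Step 3: midpoint = (7.750000 + 8.000000)/2 = 7.875000
  f(7.875000) = -8.626953
  f(mid) < 0, so root is in [7.875000, 8.000000]

midpoint = 7.875000


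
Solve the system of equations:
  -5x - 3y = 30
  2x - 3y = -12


Using Cramer's rule:
Determinant D = (-5)(-3) - (2)(-3) = 15 + 6 = 21
Dx = (30)(-3) - (-12)(-3) = -90 - 36 = -126
Dy = (-5)(-12) - (2)(30) = 60 - 60 = 0
x = Dx/D = -126/21 = -6
y = Dy/D = 0/21 = 0

x = -6, y = 0


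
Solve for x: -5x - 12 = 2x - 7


Starting with: -5x - 12 = 2x - 7
Move all x terms to left: (-5 - 2)x = -7 + 12
Simplify: -7x = 5
Divide both sides by -7: x = -5/7

x = -5/7


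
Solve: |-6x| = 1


An absolute value equation |expr| = 1 gives two cases:
Case 1: -6x = 1
  -6x = 1, so x = -1/6
Case 2: -6x = -1
  -6x = -1, so x = 1/6

x = -1/6, x = 1/6


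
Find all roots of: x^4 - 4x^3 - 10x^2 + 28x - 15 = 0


Let p(x) = x^4 - 4x^3 - 10x^2 + 28x - 15. By the rational root theorem (leading coefficient 1), any rational root is an integer divisor of 15: try ±1, ±2, ... in turn.
Test x = 1: value = 0 ✓, so (x - 1) is a factor.
Synthetic division by (x - 1): bring down 1; 1(1) - 4 = -3; (-3)(1) - 10 = -13; (-13)(1) + 28 = 15; 15(1) - 15 = 0 → quotient x^3 - 3x^2 - 13x + 15, remainder 0.
Continue with the quotient x^3 - 3x^2 - 13x + 15 (candidates must divide 15; re-test x = 1 first in case it repeats).
Test x = 1: value = 0 ✓, so (x - 1) is a factor.
Synthetic division by (x - 1): bring down 1; 1(1) - 3 = -2; (-2)(1) - 13 = -15; (-15)(1) + 15 = 0 → quotient x^2 - 2x - 15, remainder 0.
Solve the quadratic x^2 - 2x - 15 = 0: discriminant = (-2)^2 - 4(1)(-15) = 4 + 60 = 64.
sqrt(64) = 8, so x = (2 ± 8)/2: x = 5 or x = -3.
Collecting all roots found:

x = -3, x = 1 (multiplicity 2), x = 5


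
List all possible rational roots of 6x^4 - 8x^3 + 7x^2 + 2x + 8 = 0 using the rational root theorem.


Rational root theorem: possible roots are ±p/q where:
  p divides the constant term (8): p ∈ {1, 2, 4, 8}
  q divides the leading coefficient (6): q ∈ {1, 2, 3, 6}

All possible rational roots: -8, -4, -8/3, -2, -4/3, -1, -2/3, -1/2, -1/3, -1/6, 1/6, 1/3, 1/2, 2/3, 1, 4/3, 2, 8/3, 4, 8

-8, -4, -8/3, -2, -4/3, -1, -2/3, -1/2, -1/3, -1/6, 1/6, 1/3, 1/2, 2/3, 1, 4/3, 2, 8/3, 4, 8


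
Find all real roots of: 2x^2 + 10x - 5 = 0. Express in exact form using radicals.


Using the quadratic formula: x = (-b ± sqrt(b^2 - 4ac)) / (2a)
Here a = 2, b = 10, c = -5
Discriminant = b^2 - 4ac = 10^2 - 4(2)(-5) = 100 + 40 = 140
Since discriminant = 140 > 0, there are two real roots.
x = (-10 ± 2*sqrt(35)) / 4
Simplifying: x = (-5 ± sqrt(35)) / 2
Numerically: x ≈ 0.4580 or x ≈ -5.4580

x = (-5 + sqrt(35)) / 2 or x = (-5 - sqrt(35)) / 2


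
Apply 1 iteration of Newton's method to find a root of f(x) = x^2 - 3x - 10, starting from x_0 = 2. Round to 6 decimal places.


Newton's method: x_(n+1) = x_n - f(x_n)/f'(x_n)
f(x) = x^2 - 3x - 10
f'(x) = 2x - 3

Iteration 1:
  f(2.000000) = -12.000000
  f'(2.000000) = 1.000000
  x_1 = 2.000000 - (-12.000000)/(1.000000) = 14.000000

x_1 = 14.000000


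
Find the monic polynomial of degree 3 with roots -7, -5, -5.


A monic polynomial with roots -7, -5, -5 is:
p(x) = (x + 7)(x + 5)(x + 5)
After multiplying by (x + 7): x + 7
After multiplying by (x + 5): x^2 + 12x + 35
After multiplying by (x + 5): x^3 + 17x^2 + 95x + 175

x^3 + 17x^2 + 95x + 175


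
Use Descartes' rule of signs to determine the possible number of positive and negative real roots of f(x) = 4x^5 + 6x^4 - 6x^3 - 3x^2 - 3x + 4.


Descartes' rule of signs:

For positive roots, count sign changes in f(x) = 4x^5 + 6x^4 - 6x^3 - 3x^2 - 3x + 4:
Signs of coefficients: +, +, -, -, -, +
Number of sign changes: 2
Possible positive real roots: 2, 0

For negative roots, examine f(-x) = -4x^5 + 6x^4 + 6x^3 - 3x^2 + 3x + 4:
Signs of coefficients: -, +, +, -, +, +
Number of sign changes: 3
Possible negative real roots: 3, 1

Positive roots: 2 or 0; Negative roots: 3 or 1


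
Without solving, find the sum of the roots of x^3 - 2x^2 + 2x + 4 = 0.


By Vieta's formulas for x^3 + bx^2 + cx + d = 0:
  r1 + r2 + r3 = -b/a = 2
  r1*r2 + r1*r3 + r2*r3 = c/a = 2
  r1*r2*r3 = -d/a = -4


Sum = 2


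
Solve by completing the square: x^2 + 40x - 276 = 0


Start: x^2 + 40x - 276 = 0
Move constant: x^2 + 40x = 276
Half of 40 is 20, squared is 400
Add 400 to both sides: x^2 + 40x + 400 = 676
(x + 20)^2 = 676
x + 20 = ±26
x = -20 + 26 = 6 or x = -20 - 26 = -46

x = -46, x = 6


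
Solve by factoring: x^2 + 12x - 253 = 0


We need two numbers that multiply to -253 and add to 12.
Those numbers are -11 and 23 (since (-11) * 23 = -253 and (-11) + 23 = 12).
So x^2 + 12x - 253 = (x - 11)(x + 23) = 0
Setting each factor to zero: x = 11 or x = -23

x = -23, x = 11


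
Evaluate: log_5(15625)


We need the exponent such that 5^? = 15625
5^6 = 15625
Therefore log_5(15625) = 6

6


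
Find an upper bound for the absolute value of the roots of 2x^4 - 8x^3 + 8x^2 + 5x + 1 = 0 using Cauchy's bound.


Cauchy's bound: all roots r satisfy |r| <= 1 + max(|a_i/a_n|) for i = 0,...,n-1
where a_n is the leading coefficient.

Coefficients: [2, -8, 8, 5, 1]
Leading coefficient a_n = 2
Ratios |a_i/a_n|: 4, 4, 5/2, 1/2
Maximum ratio: 4
Cauchy's bound: |r| <= 1 + 4 = 5

Upper bound = 5


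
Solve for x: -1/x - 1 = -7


Subtract -1 from both sides: -1/x = -6
Multiply both sides by x: -1 = -6 * x
Divide by -6: x = 1/6

x = 1/6


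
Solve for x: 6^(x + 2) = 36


Express both sides with the same base.
36 = 6^2
Since the bases match, equate exponents: x + 2 = 2
So x = 2 - (2) = 0

x = 0


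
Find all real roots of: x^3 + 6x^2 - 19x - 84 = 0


Let p(x) = x^3 + 6x^2 - 19x - 84. By the rational root theorem (leading coefficient 1), any rational root is an integer divisor of 84: try ±1, ±2, ... in turn.
Test x = 1: value = -96 ≠ 0.
Test x = -1: value = -60 ≠ 0.
Test x = 2: value = -90 ≠ 0.
Test x = -2: value = -30 ≠ 0.
Test x = 3: value = -60 ≠ 0.
Test x = -3: value = 0 ✓, so (x + 3) is a factor.
Synthetic division by (x + 3): bring down 1; 1(-3) + 6 = 3; 3(-3) - 19 = -28; (-28)(-3) - 84 = 0 → quotient x^2 + 3x - 28, remainder 0.
Solve the quadratic x^2 + 3x - 28 = 0: discriminant = 3^2 - 4(1)(-28) = 9 + 112 = 121.
sqrt(121) = 11, so x = (-3 ± 11)/2: x = 4 or x = -7.

x = -7, x = -3, x = 4


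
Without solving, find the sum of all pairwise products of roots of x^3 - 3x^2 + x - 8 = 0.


By Vieta's formulas for x^3 + bx^2 + cx + d = 0:
  r1 + r2 + r3 = -b/a = 3
  r1*r2 + r1*r3 + r2*r3 = c/a = 1
  r1*r2*r3 = -d/a = 8


Sum of pairwise products = 1


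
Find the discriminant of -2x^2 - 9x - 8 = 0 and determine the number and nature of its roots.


For ax^2 + bx + c = 0, discriminant D = b^2 - 4ac
Here a = -2, b = -9, c = -8
D = (-9)^2 - 4(-2)(-8) = 81 - 64 = 17

D = 17 > 0 but not a perfect square
The equation has 2 distinct real irrational roots.

Discriminant = 17, 2 distinct real irrational roots


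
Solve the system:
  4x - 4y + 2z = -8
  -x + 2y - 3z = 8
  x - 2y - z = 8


Using Cramer's rule. Expand each determinant along the first row.
D  = 4*[2*(-1) - (-3)*(-2)] - (-4)*[(-1)*(-1) - (-3)*1] + 2*[(-1)*(-2) - 2*1]
  = 4*(-8) - (-4)*(4) + 2*(0) = -16
Dx = (-8)*[2*(-1) - (-3)*(-2)] - (-4)*[8*(-1) - (-3)*8] + 2*[8*(-2) - 2*8]
  = (-8)*(-8) - (-4)*(16) + 2*(-32) = 64
Dy = 4*[8*(-1) - (-3)*8] - (-8)*[(-1)*(-1) - (-3)*1] + 2*[(-1)*8 - 8*1]
  = 4*(16) - (-8)*(4) + 2*(-16) = 64
Dz = 4*[2*8 - 8*(-2)] - (-4)*[(-1)*8 - 8*1] + (-8)*[(-1)*(-2) - 2*1]
  = 4*(32) - (-4)*(-16) + (-8)*(0) = 64
x = Dx/D = 64/-16 = -4, y = Dy/D = 64/-16 = -4, z = Dz/D = 64/-16 = -4
Check eq1: (4)(-4) + (-4)(-4) + (2)(-4) = -8 = -8 ✓
Check eq2: (-1)(-4) + (2)(-4) + (-3)(-4) = 8 = 8 ✓
Check eq3: (1)(-4) + (-2)(-4) + (-1)(-4) = 8 = 8 ✓

x = -4, y = -4, z = -4


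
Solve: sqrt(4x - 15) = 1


Square both sides: 4x - 15 = 1^2 = 1
4x = 1 + 15 = 16
x = 4
Check: sqrt(4*4 - 15) = sqrt(1) = 1 ✓

x = 4


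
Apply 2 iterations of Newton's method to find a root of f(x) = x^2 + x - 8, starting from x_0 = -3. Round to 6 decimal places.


Newton's method: x_(n+1) = x_n - f(x_n)/f'(x_n)
f(x) = x^2 + x - 8
f'(x) = 2x + 1

Iteration 1:
  f(-3.000000) = -2.000000
  f'(-3.000000) = -5.000000
  x_1 = -3.000000 - (-2.000000)/(-5.000000) = -3.400000

Iteration 2:
  f(-3.400000) = 0.160000
  f'(-3.400000) = -5.800000
  x_2 = -3.400000 - (0.160000)/(-5.800000) = -3.372414

x_2 = -3.372414


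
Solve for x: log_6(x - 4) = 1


Convert to exponential form: x - 4 = 6^1 = 6
x = 6 + 4 = 10
Check: log_6(10 - 4) = log_6(6) = log_6(6) = 1 ✓

x = 10


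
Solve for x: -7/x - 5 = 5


Subtract -5 from both sides: -7/x = 10
Multiply both sides by x: -7 = 10 * x
Divide by 10: x = -7/10

x = -7/10


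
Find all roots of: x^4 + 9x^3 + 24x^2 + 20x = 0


The constant term is 0, so x = 0 is a root. Factor out x:
  x^3 + 9x^2 + 24x + 20 = 0
Let p(x) = x^3 + 9x^2 + 24x + 20. By the rational root theorem (leading coefficient 1), any rational root is an integer divisor of 20: try ±1, ±2, ... in turn.
Test x = 1: value = 54 ≠ 0.
Test x = -1: value = 4 ≠ 0.
Test x = 2: value = 112 ≠ 0.
Test x = -2: value = 0 ✓, so (x + 2) is a factor.
Synthetic division by (x + 2): bring down 1; 1(-2) + 9 = 7; 7(-2) + 24 = 10; 10(-2) + 20 = 0 → quotient x^2 + 7x + 10, remainder 0.
Solve the quadratic x^2 + 7x + 10 = 0: discriminant = 7^2 - 4(1)(10) = 49 - 40 = 9.
sqrt(9) = 3, so x = (-7 ± 3)/2: x = -2 or x = -5.
Collecting all roots found:

x = -5, x = -2 (multiplicity 2), x = 0


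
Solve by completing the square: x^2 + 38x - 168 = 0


Start: x^2 + 38x - 168 = 0
Move constant: x^2 + 38x = 168
Half of 38 is 19, squared is 361
Add 361 to both sides: x^2 + 38x + 361 = 529
(x + 19)^2 = 529
x + 19 = ±23
x = -19 + 23 = 4 or x = -19 - 23 = -42

x = -42, x = 4


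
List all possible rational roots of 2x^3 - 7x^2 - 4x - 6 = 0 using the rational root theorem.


Rational root theorem: possible roots are ±p/q where:
  p divides the constant term (-6): p ∈ {1, 2, 3, 6}
  q divides the leading coefficient (2): q ∈ {1, 2}

All possible rational roots: -6, -3, -2, -3/2, -1, -1/2, 1/2, 1, 3/2, 2, 3, 6

-6, -3, -2, -3/2, -1, -1/2, 1/2, 1, 3/2, 2, 3, 6


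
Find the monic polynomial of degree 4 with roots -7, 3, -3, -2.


A monic polynomial with roots -7, 3, -3, -2 is:
p(x) = (x + 7)(x - 3)(x + 3)(x + 2)
After multiplying by (x + 7): x + 7
After multiplying by (x - 3): x^2 + 4x - 21
After multiplying by (x + 3): x^3 + 7x^2 - 9x - 63
After multiplying by (x + 2): x^4 + 9x^3 + 5x^2 - 81x - 126

x^4 + 9x^3 + 5x^2 - 81x - 126


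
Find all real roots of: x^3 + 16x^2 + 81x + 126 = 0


Let p(x) = x^3 + 16x^2 + 81x + 126. By the rational root theorem (leading coefficient 1), any rational root is an integer divisor of 126: try ±1, ±2, ... in turn.
Test x = 1: value = 224 ≠ 0.
Test x = -1: value = 60 ≠ 0.
Test x = 2: value = 360 ≠ 0.
Test x = -2: value = 20 ≠ 0.
Test x = 3: value = 540 ≠ 0.
Test x = -3: value = 0 ✓, so (x + 3) is a factor.
Synthetic division by (x + 3): bring down 1; 1(-3) + 16 = 13; 13(-3) + 81 = 42; 42(-3) + 126 = 0 → quotient x^2 + 13x + 42, remainder 0.
Solve the quadratic x^2 + 13x + 42 = 0: discriminant = 13^2 - 4(1)(42) = 169 - 168 = 1.
sqrt(1) = 1, so x = (-13 ± 1)/2: x = -6 or x = -7.

x = -7, x = -6, x = -3


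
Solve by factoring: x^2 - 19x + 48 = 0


We need two numbers that multiply to 48 and add to -19.
Those numbers are -3 and -16 (since (-3) * (-16) = 48 and (-3) + (-16) = -19).
So x^2 - 19x + 48 = (x - 3)(x - 16) = 0
Setting each factor to zero: x = 3 or x = 16

x = 3, x = 16


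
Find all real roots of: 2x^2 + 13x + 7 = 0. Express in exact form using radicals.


Using the quadratic formula: x = (-b ± sqrt(b^2 - 4ac)) / (2a)
Here a = 2, b = 13, c = 7
Discriminant = b^2 - 4ac = 13^2 - 4(2)(7) = 169 - 56 = 113
Since discriminant = 113 > 0, there are two real roots.
x = (-13 ± sqrt(113)) / 4
Numerically: x ≈ -0.5925 or x ≈ -5.9075

x = (-13 + sqrt(113)) / 4 or x = (-13 - sqrt(113)) / 4


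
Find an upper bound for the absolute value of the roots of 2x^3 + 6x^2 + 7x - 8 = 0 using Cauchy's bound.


Cauchy's bound: all roots r satisfy |r| <= 1 + max(|a_i/a_n|) for i = 0,...,n-1
where a_n is the leading coefficient.

Coefficients: [2, 6, 7, -8]
Leading coefficient a_n = 2
Ratios |a_i/a_n|: 3, 7/2, 4
Maximum ratio: 4
Cauchy's bound: |r| <= 1 + 4 = 5

Upper bound = 5


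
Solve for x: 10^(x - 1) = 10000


Express both sides with the same base.
10000 = 10^4
Since the bases match, equate exponents: x - 1 = 4
So x = 4 - (-1) = 5

x = 5


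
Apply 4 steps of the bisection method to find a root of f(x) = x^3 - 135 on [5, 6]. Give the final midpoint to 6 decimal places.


f(x) = x^3 - 135
f(5) = -10 < 0
f(6) = 81 > 0

Step 1: midpoint = (5.000000 + 6.000000)/2 = 5.500000
  f(5.500000) = 31.375000
  f(mid) > 0, so root is in [5.000000, 5.500000]

Step 2: midpoint = (5.000000 + 5.500000)/2 = 5.250000
  f(5.250000) = 9.703125
  f(mid) > 0, so root is in [5.000000, 5.250000]

Step 3: midpoint = (5.000000 + 5.250000)/2 = 5.125000
  f(5.125000) = -0.388672
  f(mid) < 0, so root is in [5.125000, 5.250000]

Step 4: midpoint = (5.125000 + 5.250000)/2 = 5.187500
  f(5.187500) = 4.596436
  f(mid) > 0, so root is in [5.125000, 5.187500]

midpoint = 5.187500


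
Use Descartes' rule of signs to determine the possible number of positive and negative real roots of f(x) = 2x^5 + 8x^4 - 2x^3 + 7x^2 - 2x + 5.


Descartes' rule of signs:

For positive roots, count sign changes in f(x) = 2x^5 + 8x^4 - 2x^3 + 7x^2 - 2x + 5:
Signs of coefficients: +, +, -, +, -, +
Number of sign changes: 4
Possible positive real roots: 4, 2, 0

For negative roots, examine f(-x) = -2x^5 + 8x^4 + 2x^3 + 7x^2 + 2x + 5:
Signs of coefficients: -, +, +, +, +, +
Number of sign changes: 1
Possible negative real roots: 1

Positive roots: 4 or 2 or 0; Negative roots: 1


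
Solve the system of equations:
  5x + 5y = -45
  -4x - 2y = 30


Using Cramer's rule:
Determinant D = (5)(-2) - (-4)(5) = -10 + 20 = 10
Dx = (-45)(-2) - (30)(5) = 90 - 150 = -60
Dy = (5)(30) - (-4)(-45) = 150 - 180 = -30
x = Dx/D = -60/10 = -6
y = Dy/D = -30/10 = -3

x = -6, y = -3


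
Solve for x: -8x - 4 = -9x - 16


Starting with: -8x - 4 = -9x - 16
Move all x terms to left: (-8 + 9)x = -16 + 4
Simplify: x = -12
Divide both sides by 1: x = -12

x = -12


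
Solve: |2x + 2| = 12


An absolute value equation |expr| = 12 gives two cases:
Case 1: 2x + 2 = 12
  2x = 10, so x = 5
Case 2: 2x + 2 = -12
  2x = -14, so x = -7

x = -7, x = 5


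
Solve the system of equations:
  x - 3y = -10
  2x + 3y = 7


Using Cramer's rule:
Determinant D = (1)(3) - (2)(-3) = 3 + 6 = 9
Dx = (-10)(3) - (7)(-3) = -30 + 21 = -9
Dy = (1)(7) - (2)(-10) = 7 + 20 = 27
x = Dx/D = -9/9 = -1
y = Dy/D = 27/9 = 3

x = -1, y = 3


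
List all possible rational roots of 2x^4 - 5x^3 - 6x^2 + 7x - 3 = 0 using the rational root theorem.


Rational root theorem: possible roots are ±p/q where:
  p divides the constant term (-3): p ∈ {1, 3}
  q divides the leading coefficient (2): q ∈ {1, 2}

All possible rational roots: -3, -3/2, -1, -1/2, 1/2, 1, 3/2, 3

-3, -3/2, -1, -1/2, 1/2, 1, 3/2, 3


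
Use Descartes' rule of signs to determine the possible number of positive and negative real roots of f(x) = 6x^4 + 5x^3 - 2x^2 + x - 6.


Descartes' rule of signs:

For positive roots, count sign changes in f(x) = 6x^4 + 5x^3 - 2x^2 + x - 6:
Signs of coefficients: +, +, -, +, -
Number of sign changes: 3
Possible positive real roots: 3, 1

For negative roots, examine f(-x) = 6x^4 - 5x^3 - 2x^2 - x - 6:
Signs of coefficients: +, -, -, -, -
Number of sign changes: 1
Possible negative real roots: 1

Positive roots: 3 or 1; Negative roots: 1


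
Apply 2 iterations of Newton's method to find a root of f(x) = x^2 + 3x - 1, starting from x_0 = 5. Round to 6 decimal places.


Newton's method: x_(n+1) = x_n - f(x_n)/f'(x_n)
f(x) = x^2 + 3x - 1
f'(x) = 2x + 3

Iteration 1:
  f(5.000000) = 39.000000
  f'(5.000000) = 13.000000
  x_1 = 5.000000 - (39.000000)/(13.000000) = 2.000000

Iteration 2:
  f(2.000000) = 9.000000
  f'(2.000000) = 7.000000
  x_2 = 2.000000 - (9.000000)/(7.000000) = 0.714286

x_2 = 0.714286


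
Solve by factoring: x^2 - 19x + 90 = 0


We need two numbers that multiply to 90 and add to -19.
Those numbers are -10 and -9 (since (-10) * (-9) = 90 and (-10) + (-9) = -19).
So x^2 - 19x + 90 = (x - 10)(x - 9) = 0
Setting each factor to zero: x = 10 or x = 9

x = 9, x = 10


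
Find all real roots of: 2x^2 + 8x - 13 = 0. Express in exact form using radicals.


Using the quadratic formula: x = (-b ± sqrt(b^2 - 4ac)) / (2a)
Here a = 2, b = 8, c = -13
Discriminant = b^2 - 4ac = 8^2 - 4(2)(-13) = 64 + 104 = 168
Since discriminant = 168 > 0, there are two real roots.
x = (-8 ± 2*sqrt(42)) / 4
Simplifying: x = (-4 ± sqrt(42)) / 2
Numerically: x ≈ 1.2404 or x ≈ -5.2404

x = (-4 + sqrt(42)) / 2 or x = (-4 - sqrt(42)) / 2


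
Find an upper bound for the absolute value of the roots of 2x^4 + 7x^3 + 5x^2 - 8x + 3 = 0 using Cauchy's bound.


Cauchy's bound: all roots r satisfy |r| <= 1 + max(|a_i/a_n|) for i = 0,...,n-1
where a_n is the leading coefficient.

Coefficients: [2, 7, 5, -8, 3]
Leading coefficient a_n = 2
Ratios |a_i/a_n|: 7/2, 5/2, 4, 3/2
Maximum ratio: 4
Cauchy's bound: |r| <= 1 + 4 = 5

Upper bound = 5


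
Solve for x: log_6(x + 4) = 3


Convert to exponential form: x + 4 = 6^3 = 216
x = 216 - 4 = 212
Check: log_6(212 + 4) = log_6(216) = log_6(216) = 3 ✓

x = 212


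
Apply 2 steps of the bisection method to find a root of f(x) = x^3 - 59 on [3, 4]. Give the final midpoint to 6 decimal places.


f(x) = x^3 - 59
f(3) = -32 < 0
f(4) = 5 > 0

Step 1: midpoint = (3.000000 + 4.000000)/2 = 3.500000
  f(3.500000) = -16.125000
  f(mid) < 0, so root is in [3.500000, 4.000000]

Step 2: midpoint = (3.500000 + 4.000000)/2 = 3.750000
  f(3.750000) = -6.265625
  f(mid) < 0, so root is in [3.750000, 4.000000]

midpoint = 3.750000


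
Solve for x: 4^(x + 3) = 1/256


Express both sides with the same base.
1/256 = 4^(-4)
Since the bases match, equate exponents: x + 3 = -4
So x = -4 - (3) = -7

x = -7


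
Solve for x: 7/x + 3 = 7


Subtract 3 from both sides: 7/x = 4
Multiply both sides by x: 7 = 4 * x
Divide by 4: x = 7/4

x = 7/4


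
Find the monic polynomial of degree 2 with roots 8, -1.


A monic polynomial with roots 8, -1 is:
p(x) = (x - 8)(x + 1)
After multiplying by (x - 8): x - 8
After multiplying by (x + 1): x^2 - 7x - 8

x^2 - 7x - 8


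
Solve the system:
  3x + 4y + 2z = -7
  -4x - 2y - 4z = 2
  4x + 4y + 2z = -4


Using Cramer's rule. Expand each determinant along the first row.
D  = 3*[(-2)*2 - (-4)*4] - 4*[(-4)*2 - (-4)*4] + 2*[(-4)*4 - (-2)*4]
  = 3*(12) - 4*(8) + 2*(-8) = -12
Dx = (-7)*[(-2)*2 - (-4)*4] - 4*[2*2 - (-4)*(-4)] + 2*[2*4 - (-2)*(-4)]
  = (-7)*(12) - 4*(-12) + 2*(0) = -36
Dy = 3*[2*2 - (-4)*(-4)] - (-7)*[(-4)*2 - (-4)*4] + 2*[(-4)*(-4) - 2*4]
  = 3*(-12) - (-7)*(8) + 2*(8) = 36
Dz = 3*[(-2)*(-4) - 2*4] - 4*[(-4)*(-4) - 2*4] + (-7)*[(-4)*4 - (-2)*4]
  = 3*(0) - 4*(8) + (-7)*(-8) = 24
x = Dx/D = -36/-12 = 3, y = Dy/D = 36/-12 = -3, z = Dz/D = 24/-12 = -2
Check eq1: (3)(3) + (4)(-3) + (2)(-2) = -7 = -7 ✓
Check eq2: (-4)(3) + (-2)(-3) + (-4)(-2) = 2 = 2 ✓
Check eq3: (4)(3) + (4)(-3) + (2)(-2) = -4 = -4 ✓

x = 3, y = -3, z = -2


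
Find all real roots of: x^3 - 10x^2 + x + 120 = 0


Let p(x) = x^3 - 10x^2 + x + 120. By the rational root theorem (leading coefficient 1), any rational root is an integer divisor of 120: try ±1, ±2, ... in turn.
Test x = 1: value = 112 ≠ 0.
Test x = -1: value = 108 ≠ 0.
Test x = 2: value = 90 ≠ 0.
Test x = -2: value = 70 ≠ 0.
Test x = 3: value = 60 ≠ 0.
Test x = -3: value = 0 ✓, so (x + 3) is a factor.
Synthetic division by (x + 3): bring down 1; 1(-3) - 10 = -13; (-13)(-3) + 1 = 40; 40(-3) + 120 = 0 → quotient x^2 - 13x + 40, remainder 0.
Solve the quadratic x^2 - 13x + 40 = 0: discriminant = (-13)^2 - 4(1)(40) = 169 - 160 = 9.
sqrt(9) = 3, so x = (13 ± 3)/2: x = 8 or x = 5.

x = -3, x = 5, x = 8


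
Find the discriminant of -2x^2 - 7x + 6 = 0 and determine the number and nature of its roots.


For ax^2 + bx + c = 0, discriminant D = b^2 - 4ac
Here a = -2, b = -7, c = 6
D = (-7)^2 - 4(-2)(6) = 49 + 48 = 97

D = 97 > 0 but not a perfect square
The equation has 2 distinct real irrational roots.

Discriminant = 97, 2 distinct real irrational roots


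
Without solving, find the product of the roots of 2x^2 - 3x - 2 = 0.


By Vieta's formulas for ax^2 + bx + c = 0:
  Sum of roots = -b/a
  Product of roots = c/a

Here a = 2, b = -3, c = -2
Sum = -(-3)/2 = 3/2
Product = -2/2 = -1

Product = -1


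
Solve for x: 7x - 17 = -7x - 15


Starting with: 7x - 17 = -7x - 15
Move all x terms to left: (7 + 7)x = -15 + 17
Simplify: 14x = 2
Divide both sides by 14: x = 1/7

x = 1/7


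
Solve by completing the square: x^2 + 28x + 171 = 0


Start: x^2 + 28x + 171 = 0
Move constant: x^2 + 28x = -171
Half of 28 is 14, squared is 196
Add 196 to both sides: x^2 + 28x + 196 = 25
(x + 14)^2 = 25
x + 14 = ±5
x = -14 + 5 = -9 or x = -14 - 5 = -19

x = -19, x = -9


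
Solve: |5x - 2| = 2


An absolute value equation |expr| = 2 gives two cases:
Case 1: 5x - 2 = 2
  5x = 4, so x = 4/5
Case 2: 5x - 2 = -2
  5x = 0, so x = 0

x = 0, x = 4/5


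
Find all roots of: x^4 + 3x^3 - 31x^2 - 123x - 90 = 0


Let p(x) = x^4 + 3x^3 - 31x^2 - 123x - 90. By the rational root theorem (leading coefficient 1), any rational root is an integer divisor of 90: try ±1, ±2, ... in turn.
Test x = 1: value = -240 ≠ 0.
Test x = -1: value = 0 ✓, so (x + 1) is a factor.
Synthetic division by (x + 1): bring down 1; 1(-1) + 3 = 2; 2(-1) - 31 = -33; (-33)(-1) - 123 = -90; (-90)(-1) - 90 = 0 → quotient x^3 + 2x^2 - 33x - 90, remainder 0.
Continue with the quotient x^3 + 2x^2 - 33x - 90 (candidates must divide 90; re-test x = -1 first in case it repeats).
Test x = -1: value = -56 ≠ 0.
Test x = 2: value = -140 ≠ 0.
Test x = -2: value = -24 ≠ 0.
Test x = 3: value = -144 ≠ 0.
Test x = -3: value = 0 ✓, so (x + 3) is a factor.
Synthetic division by (x + 3): bring down 1; 1(-3) + 2 = -1; (-1)(-3) - 33 = -30; (-30)(-3) - 90 = 0 → quotient x^2 - x - 30, remainder 0.
Solve the quadratic x^2 - x - 30 = 0: discriminant = (-1)^2 - 4(1)(-30) = 1 + 120 = 121.
sqrt(121) = 11, so x = (1 ± 11)/2: x = 6 or x = -5.
Collecting all roots found:

x = -5, x = -3, x = -1, x = 6


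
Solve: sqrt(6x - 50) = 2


Square both sides: 6x - 50 = 2^2 = 4
6x = 4 + 50 = 54
x = 9
Check: sqrt(6*9 - 50) = sqrt(4) = 2 ✓

x = 9


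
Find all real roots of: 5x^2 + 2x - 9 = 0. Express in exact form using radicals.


Using the quadratic formula: x = (-b ± sqrt(b^2 - 4ac)) / (2a)
Here a = 5, b = 2, c = -9
Discriminant = b^2 - 4ac = 2^2 - 4(5)(-9) = 4 + 180 = 184
Since discriminant = 184 > 0, there are two real roots.
x = (-2 ± 2*sqrt(46)) / 10
Simplifying: x = (-1 ± sqrt(46)) / 5
Numerically: x ≈ 1.1565 or x ≈ -1.5565

x = (-1 + sqrt(46)) / 5 or x = (-1 - sqrt(46)) / 5


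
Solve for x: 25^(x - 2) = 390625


Express both sides with the same base.
390625 = 25^4
Since the bases match, equate exponents: x - 2 = 4
So x = 4 - (-2) = 6

x = 6


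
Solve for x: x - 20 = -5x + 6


Starting with: x - 20 = -5x + 6
Move all x terms to left: (1 + 5)x = 6 + 20
Simplify: 6x = 26
Divide both sides by 6: x = 13/3

x = 13/3


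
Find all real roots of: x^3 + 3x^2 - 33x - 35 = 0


Let p(x) = x^3 + 3x^2 - 33x - 35. By the rational root theorem (leading coefficient 1), any rational root is an integer divisor of 35: try ±1, ±2, ... in turn.
Test x = 1: value = -64 ≠ 0.
Test x = -1: value = 0 ✓, so (x + 1) is a factor.
Synthetic division by (x + 1): bring down 1; 1(-1) + 3 = 2; 2(-1) - 33 = -35; (-35)(-1) - 35 = 0 → quotient x^2 + 2x - 35, remainder 0.
Solve the quadratic x^2 + 2x - 35 = 0: discriminant = 2^2 - 4(1)(-35) = 4 + 140 = 144.
sqrt(144) = 12, so x = (-2 ± 12)/2: x = 5 or x = -7.

x = -7, x = -1, x = 5
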